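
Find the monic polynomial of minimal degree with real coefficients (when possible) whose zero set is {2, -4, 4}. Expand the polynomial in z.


The polynomial is p(z) = ∏_{α ∈ S} (z − α), where S = {2, -4, 4}.
Expanding the product yields: p(z) = z^3 -2·z^2 -16·z + 32.
The resulting polynomial has degree 3 and real coefficients as required.

p(z) = z^3 -2·z^2 -16·z + 32.


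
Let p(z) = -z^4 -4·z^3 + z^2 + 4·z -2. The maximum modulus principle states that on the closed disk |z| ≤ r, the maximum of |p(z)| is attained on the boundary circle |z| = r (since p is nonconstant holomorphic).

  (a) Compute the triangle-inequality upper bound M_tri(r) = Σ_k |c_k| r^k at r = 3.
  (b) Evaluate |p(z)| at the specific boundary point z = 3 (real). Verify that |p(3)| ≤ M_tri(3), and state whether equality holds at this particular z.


Coefficients: c_0 = -2, c_1 = 4, c_2 = 1, c_3 = -4, c_4 = -1. Radius r = 3.
Part (a). Triangle bound: M_tri(r) = Σ_k |c_k| r^k
  = |-2|·3^0 + |4|·3^1 + |1|·3^2 + |-4|·3^3 + |-1|·3^4
  = 2 + 12 + 9 + 108 + 81 = 212.
This bounds M(r) := max_{|z|=r} |p(z)| from above; equality holds iff all terms c_k z^k can be made to align in phase at a single z on |z|=r.
Part (b). At z = 3 (real, on the circle |z| = r):
  p(3) = (-2)·3^0 + (4)·3^1 + (1)·3^2 + (-4)·3^3 + (-1)·3^4 = -170.
  |p(3)| = 170.
Check: |p(3)| = 170 ≤ 212 = M_tri(3). ✓ Equality does not hold at z = 3 (the coefficients have mixed signs, so the terms do not all align in phase there).

M_tri(3) = 212; |p(3)| = 170; equality at z=3: no.


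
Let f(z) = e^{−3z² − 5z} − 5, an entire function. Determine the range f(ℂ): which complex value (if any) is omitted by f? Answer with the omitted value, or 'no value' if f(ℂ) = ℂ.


Little Picard bounds the complement of f(ℂ) to at most one point.
The exponent g(z) = −3z² − 5z is a nonconstant polynomial, hence surjective onto ℂ. So e^{g(z)} takes every value in {e^w : w ∈ ℂ} = ℂ ∖ {0}. Adding -5 shifts the range to ℂ ∖ {-5}. f omits exactly -5.

Omitted value: -5.


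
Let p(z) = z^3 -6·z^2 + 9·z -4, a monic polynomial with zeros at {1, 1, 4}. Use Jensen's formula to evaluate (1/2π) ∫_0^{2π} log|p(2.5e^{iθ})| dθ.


Zeros: 1, 1, 4; r = 2.5.
Inside |z| < r: 1, 1. Outside (|z| ≥ r): 4.
p(0) = -4, so log|p(0)| = log(4) = 1.3863.
Apply Jensen: I(r) = log|p(0)| + Σ_k log(r/|z_k|), summed over zeros inside |z| < r.
  log(r/|z_k|) for z_k = 1: log(2.5/1) = 0.9163
  log(r/|z_k|) for z_k = 1: log(2.5/1) = 0.9163
  Outside zeros (4) contribute nothing to the Jensen sum.
Sum over inside zeros: 1.8326.
I(r) = log|p(0)| + (inside sum) = 1.3863 + 1.8326 = 3.2189.
Note: since some zeros are outside |z| ≤ r, the simplified n·log(r) form does NOT apply — only the inside zeros contribute.

I(r) ≈ 3.2189.


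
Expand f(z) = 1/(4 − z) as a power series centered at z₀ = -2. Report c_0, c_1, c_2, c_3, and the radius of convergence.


Let w = z − z₀, so z = z₀ + w.
Then 4 − z = 4 − (z₀ + w) = (4 − z₀) − w = 6 − w.
f(z) = 1/(6 − w) = (1/(6)) · 1/(1 − w/(6)) = Σ_{n≥0} w^n / (6)^(n+1).
So c_n = 1/(6)^(n+1):
  c_0 = 1/(6)^1 = 1/6.
  c_1 = 1/(6)^2 = 1/36.
  c_2 = 1/(6)^3 = 1/216.
  c_3 = 1/(6)^4 = 1/1296.
The series is valid for |w/d| < 1, i.e. |z − z₀| < |d|.
Radius of convergence: R = |4 − z₀| = |6| = 6 (distance from z₀ to the singularity z = 4).

c_0 = 1/6, c_1 = 1/36, c_2 = 1/216, c_3 = 1/1296; R = 6.


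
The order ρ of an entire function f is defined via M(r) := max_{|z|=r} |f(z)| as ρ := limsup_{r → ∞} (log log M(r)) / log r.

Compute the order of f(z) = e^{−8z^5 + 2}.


|e^{−8z^5 + 2}| = e^{Re(-8·z^5) + 2} ≤ e^{8|z|^5 + 2} = e^{8r^5 + 2} on |z| = r, so ρ ≤ 5. Choosing z on |z|=r so that -8·z^5 is real positive (always possible by picking arg z appropriately) gives |f(z)| = e^{8r^5 + 2}, matching the bound. The additive constant 2 does not affect log log M(r) ~ 5·log r. Hence ρ = 5.
Therefore ρ = 5.

Order ρ = 5.


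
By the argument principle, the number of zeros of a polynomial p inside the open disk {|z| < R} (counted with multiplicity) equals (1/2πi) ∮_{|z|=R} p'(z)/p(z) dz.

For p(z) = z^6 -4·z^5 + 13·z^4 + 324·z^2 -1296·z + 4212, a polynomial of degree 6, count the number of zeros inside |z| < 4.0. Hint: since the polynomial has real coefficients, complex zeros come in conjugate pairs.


The zeros of p are: (-3 + 3i), (-3 - 3i), (3 + 3i), (3 - 3i), (2 + 3i), (2 - 3i).
Their magnitudes are: 4.243, 4.243, 4.243, 4.243, 3.606, 3.606.
Zeros with |z| < R = 4.0: (2 + 3i), (2 - 3i).
Count = 2.
By the argument principle, (1/2πi) ∮_{|z|=R} p'(z)/p(z) dz equals exactly this count.

Number of zeros inside |z| < 4.0: 2.


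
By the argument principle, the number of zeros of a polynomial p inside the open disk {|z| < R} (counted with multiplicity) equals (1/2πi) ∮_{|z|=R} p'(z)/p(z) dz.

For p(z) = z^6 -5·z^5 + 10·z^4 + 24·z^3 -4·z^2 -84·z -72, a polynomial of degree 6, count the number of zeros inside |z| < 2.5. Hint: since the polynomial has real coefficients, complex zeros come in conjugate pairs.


The zeros of p are: 2, (-1 + 1i), (-1 - 1i), (3 + 3i), (3 - 3i), -1.
Their magnitudes are: 2, 1.414, 1.414, 4.243, 4.243, 1.
Zeros with |z| < R = 2.5: 2, (-1 + 1i), (-1 - 1i), -1.
Count = 4.
By the argument principle, (1/2πi) ∮_{|z|=R} p'(z)/p(z) dz equals exactly this count.

Number of zeros inside |z| < 2.5: 4.


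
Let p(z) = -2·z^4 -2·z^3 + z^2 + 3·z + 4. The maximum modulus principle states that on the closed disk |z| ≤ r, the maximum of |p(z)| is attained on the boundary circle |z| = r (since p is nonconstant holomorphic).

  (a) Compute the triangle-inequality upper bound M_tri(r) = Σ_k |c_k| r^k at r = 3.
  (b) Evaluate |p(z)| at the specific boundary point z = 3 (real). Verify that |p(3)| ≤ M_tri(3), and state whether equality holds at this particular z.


Coefficients: c_0 = 4, c_1 = 3, c_2 = 1, c_3 = -2, c_4 = -2. Radius r = 3.
Part (a). Triangle bound: M_tri(r) = Σ_k |c_k| r^k
  = |4|·3^0 + |3|·3^1 + |1|·3^2 + |-2|·3^3 + |-2|·3^4
  = 4 + 9 + 9 + 54 + 162 = 238.
This bounds M(r) := max_{|z|=r} |p(z)| from above; equality holds iff all terms c_k z^k can be made to align in phase at a single z on |z|=r.
Part (b). At z = 3 (real, on the circle |z| = r):
  p(3) = (4)·3^0 + (3)·3^1 + (1)·3^2 + (-2)·3^3 + (-2)·3^4 = -194.
  |p(3)| = 194.
Check: |p(3)| = 194 ≤ 238 = M_tri(3). ✓ Equality does not hold at z = 3 (the coefficients have mixed signs, so the terms do not all align in phase there).

M_tri(3) = 238; |p(3)| = 194; equality at z=3: no.


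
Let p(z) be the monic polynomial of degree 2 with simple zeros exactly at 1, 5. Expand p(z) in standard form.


The polynomial is p(z) = ∏_{α ∈ S} (z − α), where S = {1, 5}.
Expanding the product yields: p(z) = z^2 -6·z + 5.
The resulting polynomial has degree 2 and real coefficients as required.

p(z) = z^2 -6·z + 5.


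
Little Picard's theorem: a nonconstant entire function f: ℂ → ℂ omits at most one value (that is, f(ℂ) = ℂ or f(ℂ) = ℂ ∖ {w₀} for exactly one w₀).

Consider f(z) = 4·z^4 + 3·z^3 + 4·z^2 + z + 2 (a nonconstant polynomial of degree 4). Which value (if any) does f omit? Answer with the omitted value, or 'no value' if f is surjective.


Little Picard bounds the complement of f(ℂ) to at most one point.
For every w ∈ ℂ, the equation p(z) − w = 0 is a nonconstant polynomial in z and hence has at least one root by the fundamental theorem of algebra. So p is surjective onto ℂ, omitting no value.

Omitted value: no value.


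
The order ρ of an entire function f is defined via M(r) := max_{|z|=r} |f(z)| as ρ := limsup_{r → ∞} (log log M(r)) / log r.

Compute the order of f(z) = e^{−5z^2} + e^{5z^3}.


Each summand is entire of order 2 and 3 respectively (as in the single-exponential case). The order of a sum is at most the max of the orders, so ρ ≤ 3. For the lower bound: on |z|=r choose arg z so that 5z^3 is real positive; then |e^{5z^3}| = e^{5r^3} while |e^{-5z^2}| ≤ e^{5r^2} = o(e^{5r^3}). So |f| ≥ e^{5r^3}(1 − o(1)) and ρ ≥ 3. Hence ρ = max(2, 3) = 3.
Therefore ρ = 3.

Order ρ = 3.


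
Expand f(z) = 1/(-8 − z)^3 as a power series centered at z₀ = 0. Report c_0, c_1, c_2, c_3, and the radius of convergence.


Let w = z − z₀, so z = z₀ + w.
Then -8 − z = -8 − (z₀ + w) = (-8 − z₀) − w = -8 − w.
f(z) = 1/(-8 − w)^3 = (1/(-8)^3) · (1 − w/(-8))^{−3}.
By the binomial series (1−u)^{−3} = Σ_{n≥0} C(n+2, 2) u^n for |u|<1, with u = w/(-8):
  c_n = C(n+2, 2) / (-8)^(n+3).
  c_0 = 1/(-8)^3 = -1/512.
  c_1 = 3/(-8)^4 = 3/4096.
  c_2 = 6/(-8)^5 = -3/16384.
  c_3 = 10/(-8)^6 = 5/131072.
The series is valid for |w/d| < 1, i.e. |z − z₀| < |d|.
Radius of convergence: R = |-8 − z₀| = |-8| = 8 (distance from z₀ to the singularity z = -8).

c_0 = -1/512, c_1 = 3/4096, c_2 = -3/16384, c_3 = 5/131072; R = 8.


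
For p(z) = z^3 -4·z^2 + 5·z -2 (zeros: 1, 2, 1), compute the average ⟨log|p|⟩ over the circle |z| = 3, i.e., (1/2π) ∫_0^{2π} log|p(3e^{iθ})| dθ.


Zeros: 1, 1, 2; r = 3.
Inside |z| < r: 1, 1, 2. Outside (|z| ≥ r): ∅.
p(0) = -2, so log|p(0)| = log(2) = 0.6931.
Apply Jensen: I(r) = log|p(0)| + Σ_k log(r/|z_k|), summed over zeros inside |z| < r.
  log(r/|z_k|) for z_k = 1: log(3/1) = 1.0986
  log(r/|z_k|) for z_k = 2: log(3/2) = 0.4055
  log(r/|z_k|) for z_k = 1: log(3/1) = 1.0986
Sum over inside zeros: 2.6027.
I(r) = log|p(0)| + (inside sum) = 0.6931 + 2.6027 = 3.2958.
Closed form (all zeros inside, monic): I(r) = n·log(r) = 3·log(3) = 3.2958. ✓

I(r) ≈ 3.2958.


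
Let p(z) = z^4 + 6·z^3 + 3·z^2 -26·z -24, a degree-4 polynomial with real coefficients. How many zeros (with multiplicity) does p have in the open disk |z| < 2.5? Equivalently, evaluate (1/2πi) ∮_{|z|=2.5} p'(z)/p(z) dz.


The zeros of p are: -1, 2, -4, -3.
Their magnitudes are: 1, 2, 4, 3.
Zeros with |z| < R = 2.5: -1, 2.
Count = 2.
By the argument principle, (1/2πi) ∮_{|z|=R} p'(z)/p(z) dz equals exactly this count.

Number of zeros inside |z| < 2.5: 2.


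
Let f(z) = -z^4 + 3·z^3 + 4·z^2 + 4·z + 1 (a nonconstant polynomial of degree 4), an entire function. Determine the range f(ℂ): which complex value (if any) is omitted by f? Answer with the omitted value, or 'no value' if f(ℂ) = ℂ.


Little Picard bounds the complement of f(ℂ) to at most one point.
For every w ∈ ℂ, the equation p(z) − w = 0 is a nonconstant polynomial in z and hence has at least one root by the fundamental theorem of algebra. So p is surjective onto ℂ, omitting no value.

Omitted value: no value.


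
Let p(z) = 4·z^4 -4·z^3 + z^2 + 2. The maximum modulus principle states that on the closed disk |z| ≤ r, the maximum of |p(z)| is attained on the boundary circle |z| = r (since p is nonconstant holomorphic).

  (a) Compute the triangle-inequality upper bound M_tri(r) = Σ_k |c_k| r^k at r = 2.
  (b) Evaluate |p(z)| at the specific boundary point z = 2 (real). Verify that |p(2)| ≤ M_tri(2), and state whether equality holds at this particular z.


Coefficients: c_0 = 2, c_1 = 0, c_2 = 1, c_3 = -4, c_4 = 4. Radius r = 2.
Part (a). Triangle bound: M_tri(r) = Σ_k |c_k| r^k
  = |2|·2^0 + |0|·2^1 + |1|·2^2 + |-4|·2^3 + |4|·2^4
  = 2 + 0 + 4 + 32 + 64 = 102.
This bounds M(r) := max_{|z|=r} |p(z)| from above; equality holds iff all terms c_k z^k can be made to align in phase at a single z on |z|=r.
Part (b). At z = 2 (real, on the circle |z| = r):
  p(2) = (2)·2^0 + (0)·2^1 + (1)·2^2 + (-4)·2^3 + (4)·2^4 = 38.
  |p(2)| = 38.
Check: |p(2)| = 38 ≤ 102 = M_tri(2). ✓ Equality does not hold at z = 2 (the coefficients have mixed signs, so the terms do not all align in phase there).

M_tri(2) = 102; |p(2)| = 38; equality at z=2: no.


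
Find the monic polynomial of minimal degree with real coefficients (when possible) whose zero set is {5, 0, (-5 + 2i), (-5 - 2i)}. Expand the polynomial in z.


The polynomial is p(z) = ∏_{α ∈ S} (z − α), where S = {5, 0, (-5 + 2i), (-5 - 2i)}.
Expanding the product yields: p(z) = z^4 + 5·z^3 -21·z^2 -145·z.
Note conjugate pairs combine to real quadratics: (z − (-5+2i))(z − (-5−2i)) = z² + 10z + 29.
The resulting polynomial has degree 4 and real coefficients as required.

p(z) = z^4 + 5·z^3 -21·z^2 -145·z.


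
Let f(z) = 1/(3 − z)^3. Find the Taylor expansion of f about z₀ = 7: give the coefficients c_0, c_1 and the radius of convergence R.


Let w = z − z₀, so z = z₀ + w.
Then 3 − z = 3 − (z₀ + w) = (3 − z₀) − w = -4 − w.
f(z) = 1/(-4 − w)^3 = (1/(-4)^3) · (1 − w/(-4))^{−3}.
By the binomial series (1−u)^{−3} = Σ_{n≥0} C(n+2, 2) u^n for |u|<1, with u = w/(-4):
  c_n = C(n+2, 2) / (-4)^(n+3).
  c_0 = 1/(-4)^3 = -1/64.
  c_1 = 3/(-4)^4 = 3/256.
The series is valid for |w/d| < 1, i.e. |z − z₀| < |d|.
Radius of convergence: R = |3 − z₀| = |-4| = 4 (distance from z₀ to the singularity z = 3).

c_0 = -1/64, c_1 = 3/256; R = 4.


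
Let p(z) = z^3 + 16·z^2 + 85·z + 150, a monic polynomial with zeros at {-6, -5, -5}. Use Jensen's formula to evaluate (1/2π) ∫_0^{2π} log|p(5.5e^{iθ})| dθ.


Zeros: -6, -5, -5; r = 5.5.
Inside |z| < r: -5, -5. Outside (|z| ≥ r): -6.
p(0) = 150, so log|p(0)| = log(150) = 5.0106.
Apply Jensen: I(r) = log|p(0)| + Σ_k log(r/|z_k|), summed over zeros inside |z| < r.
  log(r/|z_k|) for z_k = -5: log(5.5/5) = 0.0953
  log(r/|z_k|) for z_k = -5: log(5.5/5) = 0.0953
  Outside zeros (-6) contribute nothing to the Jensen sum.
Sum over inside zeros: 0.1906.
I(r) = log|p(0)| + (inside sum) = 5.0106 + 0.1906 = 5.2013.
Note: since some zeros are outside |z| ≤ r, the simplified n·log(r) form does NOT apply — only the inside zeros contribute.

I(r) ≈ 5.2013.


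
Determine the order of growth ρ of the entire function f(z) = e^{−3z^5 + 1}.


|e^{−3z^5 + 1}| = e^{Re(-3·z^5) + 1} ≤ e^{3|z|^5 + 1} = e^{3r^5 + 1} on |z| = r, so ρ ≤ 5. Choosing z on |z|=r so that -3·z^5 is real positive (always possible by picking arg z appropriately) gives |f(z)| = e^{3r^5 + 1}, matching the bound. The additive constant 1 does not affect log log M(r) ~ 5·log r. Hence ρ = 5.
Therefore ρ = 5.

Order ρ = 5.


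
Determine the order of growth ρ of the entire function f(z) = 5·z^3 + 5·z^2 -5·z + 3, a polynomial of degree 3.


|f(z)| ≤ Σ|c_k|·r^k = O(r^3) as r → ∞. Polynomial growth is O(e^{r^ε}) for every ε > 0 (since r^3/e^{r^ε} → 0), so ρ ≤ ε for all ε > 0, i.e. ρ = 0. Every nonconstant polynomial has order 0.
Therefore ρ = 0.

Order ρ = 0.


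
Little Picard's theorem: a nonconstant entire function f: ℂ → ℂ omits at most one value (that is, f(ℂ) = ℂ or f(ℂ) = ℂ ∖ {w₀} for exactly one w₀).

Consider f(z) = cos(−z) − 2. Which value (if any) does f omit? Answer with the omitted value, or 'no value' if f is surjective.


Little Picard bounds the complement of f(ℂ) to at most one point.
cos is entire and surjective onto ℂ: for every w ∈ ℂ, cos(ζ) = w has a solution ζ ∈ ℂ (e.g., via the complex inverse arccos). With ζ = −z this gives z = ζ/(-1). Then 1·cos(−z) takes every value in 1·ℂ = ℂ, and adding -2 is a bijection of ℂ. So f is surjective and omits no value. (Note: only on the real line is cos bounded by [−1, 1].)

Omitted value: no value.


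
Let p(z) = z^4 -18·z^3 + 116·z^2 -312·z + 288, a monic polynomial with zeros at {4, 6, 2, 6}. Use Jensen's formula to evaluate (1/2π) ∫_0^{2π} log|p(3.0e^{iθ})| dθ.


Zeros: 2, 4, 6, 6; r = 3.0.
Inside |z| < r: 2. Outside (|z| ≥ r): 4, 6, 6.
p(0) = 288, so log|p(0)| = log(288) = 5.6630.
Apply Jensen: I(r) = log|p(0)| + Σ_k log(r/|z_k|), summed over zeros inside |z| < r.
  log(r/|z_k|) for z_k = 2: log(3.0/2) = 0.4055
  Outside zeros (4, 6, 6) contribute nothing to the Jensen sum.
Sum over inside zeros: 0.4055.
I(r) = log|p(0)| + (inside sum) = 5.6630 + 0.4055 = 6.0684.
Note: since some zeros are outside |z| ≤ r, the simplified n·log(r) form does NOT apply — only the inside zeros contribute.

I(r) ≈ 6.0684.


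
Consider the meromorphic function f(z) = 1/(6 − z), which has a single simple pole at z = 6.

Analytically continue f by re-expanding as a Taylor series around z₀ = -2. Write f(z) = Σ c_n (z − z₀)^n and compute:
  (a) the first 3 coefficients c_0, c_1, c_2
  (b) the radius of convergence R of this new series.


Let w = z − z₀, so z = z₀ + w.
Then 6 − z = 6 − (z₀ + w) = (6 − z₀) − w = 8 − w.
f(z) = 1/(8 − w) = (1/(8)) · 1/(1 − w/(8)) = Σ_{n≥0} w^n / (8)^(n+1).
So c_n = 1/(8)^(n+1):
  c_0 = 1/(8)^1 = 1/8.
  c_1 = 1/(8)^2 = 1/64.
  c_2 = 1/(8)^3 = 1/512.
The series is valid for |w/d| < 1, i.e. |z − z₀| < |d|.
Radius of convergence: R = |6 − z₀| = |8| = 8 (distance from z₀ to the singularity z = 6).

c_0 = 1/8, c_1 = 1/64, c_2 = 1/512; R = 8.


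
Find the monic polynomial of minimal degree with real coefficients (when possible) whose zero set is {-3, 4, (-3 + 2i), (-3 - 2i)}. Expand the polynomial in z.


The polynomial is p(z) = ∏_{α ∈ S} (z − α), where S = {-3, 4, (-3 + 2i), (-3 - 2i)}.
Expanding the product yields: p(z) = z^4 + 5·z^3 -5·z^2 -85·z -156.
Note conjugate pairs combine to real quadratics: (z − (-3+2i))(z − (-3−2i)) = z² + 6z + 13.
The resulting polynomial has degree 4 and real coefficients as required.

p(z) = z^4 + 5·z^3 -5·z^2 -85·z -156.


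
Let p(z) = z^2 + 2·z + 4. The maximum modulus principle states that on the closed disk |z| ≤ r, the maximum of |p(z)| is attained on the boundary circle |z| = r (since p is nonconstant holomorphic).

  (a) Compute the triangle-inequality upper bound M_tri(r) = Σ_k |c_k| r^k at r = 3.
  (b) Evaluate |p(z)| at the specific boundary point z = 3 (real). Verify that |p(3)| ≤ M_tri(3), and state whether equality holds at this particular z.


Coefficients: c_0 = 4, c_1 = 2, c_2 = 1. Radius r = 3.
Part (a). Triangle bound: M_tri(r) = Σ_k |c_k| r^k
  = |4|·3^0 + |2|·3^1 + |1|·3^2
  = 4 + 6 + 9 = 19.
This bounds M(r) := max_{|z|=r} |p(z)| from above; equality holds iff all terms c_k z^k can be made to align in phase at a single z on |z|=r.
Part (b). At z = 3 (real, on the circle |z| = r):
  p(3) = (4)·3^0 + (2)·3^1 + (1)·3^2 = 19.
  |p(3)| = 19.
Since all nonzero coefficients share the same sign, |p(3)| = 19 = M_tri(3); the triangle bound is attained at z = 3, so in fact M(r) = 19.

M_tri(3) = 19; |p(3)| = 19; equality at z=3: yes.


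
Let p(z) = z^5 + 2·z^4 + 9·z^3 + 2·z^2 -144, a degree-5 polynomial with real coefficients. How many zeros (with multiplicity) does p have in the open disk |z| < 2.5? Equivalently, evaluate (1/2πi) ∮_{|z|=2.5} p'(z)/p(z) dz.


The zeros of p are: (0 + 3i), (0 - 3i), 2, (-2 + 2i), (-2 - 2i).
Their magnitudes are: 3, 3, 2, 2.828, 2.828.
Zeros with |z| < R = 2.5: 2.
Count = 1.
By the argument principle, (1/2πi) ∮_{|z|=R} p'(z)/p(z) dz equals exactly this count.

Number of zeros inside |z| < 2.5: 1.


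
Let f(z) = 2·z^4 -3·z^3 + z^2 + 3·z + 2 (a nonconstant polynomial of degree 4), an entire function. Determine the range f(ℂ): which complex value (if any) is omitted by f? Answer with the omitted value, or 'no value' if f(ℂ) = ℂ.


Little Picard bounds the complement of f(ℂ) to at most one point.
For every w ∈ ℂ, the equation p(z) − w = 0 is a nonconstant polynomial in z and hence has at least one root by the fundamental theorem of algebra. So p is surjective onto ℂ, omitting no value.

Omitted value: no value.


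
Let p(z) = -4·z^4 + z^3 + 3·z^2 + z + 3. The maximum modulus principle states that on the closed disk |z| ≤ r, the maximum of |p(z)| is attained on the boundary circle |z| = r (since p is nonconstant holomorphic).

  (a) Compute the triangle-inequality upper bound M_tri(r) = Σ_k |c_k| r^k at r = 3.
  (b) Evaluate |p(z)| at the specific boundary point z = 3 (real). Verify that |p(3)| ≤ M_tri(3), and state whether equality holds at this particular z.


Coefficients: c_0 = 3, c_1 = 1, c_2 = 3, c_3 = 1, c_4 = -4. Radius r = 3.
Part (a). Triangle bound: M_tri(r) = Σ_k |c_k| r^k
  = |3|·3^0 + |1|·3^1 + |3|·3^2 + |1|·3^3 + |-4|·3^4
  = 3 + 3 + 27 + 27 + 324 = 384.
This bounds M(r) := max_{|z|=r} |p(z)| from above; equality holds iff all terms c_k z^k can be made to align in phase at a single z on |z|=r.
Part (b). At z = 3 (real, on the circle |z| = r):
  p(3) = (3)·3^0 + (1)·3^1 + (3)·3^2 + (1)·3^3 + (-4)·3^4 = -264.
  |p(3)| = 264.
Check: |p(3)| = 264 ≤ 384 = M_tri(3). ✓ Equality does not hold at z = 3 (the coefficients have mixed signs, so the terms do not all align in phase there).

M_tri(3) = 384; |p(3)| = 264; equality at z=3: no.


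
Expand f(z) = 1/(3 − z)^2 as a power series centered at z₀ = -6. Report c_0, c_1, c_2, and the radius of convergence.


Let w = z − z₀, so z = z₀ + w.
Then 3 − z = 3 − (z₀ + w) = (3 − z₀) − w = 9 − w.
f(z) = 1/(9 − w)^2 = (1/(9)^2) · (1 − w/(9))^{−2}.
By the binomial series (1−u)^{−2} = Σ_{n≥0} C(n+1, 1) u^n for |u|<1, with u = w/(9):
  c_n = C(n+1, 1) / (9)^(n+2).
  c_0 = 1/(9)^2 = 1/81.
  c_1 = 2/(9)^3 = 2/729.
  c_2 = 3/(9)^4 = 1/2187.
The series is valid for |w/d| < 1, i.e. |z − z₀| < |d|.
Radius of convergence: R = |3 − z₀| = |9| = 9 (distance from z₀ to the singularity z = 3).

c_0 = 1/81, c_1 = 2/729, c_2 = 1/2187; R = 9.


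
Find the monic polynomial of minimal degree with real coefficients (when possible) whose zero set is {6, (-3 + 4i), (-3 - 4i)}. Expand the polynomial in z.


The polynomial is p(z) = ∏_{α ∈ S} (z − α), where S = {6, (-3 + 4i), (-3 - 4i)}.
Expanding the product yields: p(z) = z^3 -11·z -150.
Note conjugate pairs combine to real quadratics: (z − (-3+4i))(z − (-3−4i)) = z² + 6z + 25.
The resulting polynomial has degree 3 and real coefficients as required.

p(z) = z^3 -11·z -150.


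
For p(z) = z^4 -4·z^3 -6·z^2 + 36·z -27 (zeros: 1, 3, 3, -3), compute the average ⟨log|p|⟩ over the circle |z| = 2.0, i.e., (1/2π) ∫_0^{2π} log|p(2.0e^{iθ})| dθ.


Zeros: -3, 1, 3, 3; r = 2.0.
Inside |z| < r: 1. Outside (|z| ≥ r): -3, 3, 3.
p(0) = -27, so log|p(0)| = log(27) = 3.2958.
Apply Jensen: I(r) = log|p(0)| + Σ_k log(r/|z_k|), summed over zeros inside |z| < r.
  log(r/|z_k|) for z_k = 1: log(2.0/1) = 0.6931
  Outside zeros (-3, 3, 3) contribute nothing to the Jensen sum.
Sum over inside zeros: 0.6931.
I(r) = log|p(0)| + (inside sum) = 3.2958 + 0.6931 = 3.9890.
Note: since some zeros are outside |z| ≤ r, the simplified n·log(r) form does NOT apply — only the inside zeros contribute.

I(r) ≈ 3.9890.


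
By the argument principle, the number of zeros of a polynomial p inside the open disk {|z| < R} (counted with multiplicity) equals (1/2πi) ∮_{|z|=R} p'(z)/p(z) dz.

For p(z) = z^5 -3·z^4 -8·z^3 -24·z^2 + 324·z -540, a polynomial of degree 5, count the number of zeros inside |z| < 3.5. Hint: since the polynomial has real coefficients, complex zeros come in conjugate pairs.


The zeros of p are: (-3 + 3i), (-3 - 3i), 3, (3 + 1i), (3 - 1i).
Their magnitudes are: 4.243, 4.243, 3, 3.162, 3.162.
Zeros with |z| < R = 3.5: 3, (3 + 1i), (3 - 1i).
Count = 3.
By the argument principle, (1/2πi) ∮_{|z|=R} p'(z)/p(z) dz equals exactly this count.

Number of zeros inside |z| < 3.5: 3.


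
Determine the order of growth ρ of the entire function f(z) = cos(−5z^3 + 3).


Write cos(w) = (e^{iw} ± e^{−iw})/(2 or 2i), so |cos(w)| ≤ e^{|w|}. With w = −5z^3 + 3, |w| ≤ 5r^3 + 3 on |z|=r, giving M(r) ≤ e^{5r^3 + 3} and ρ ≤ 3. For the lower bound, choose z on |z|=r with -5z^3 purely imaginary of modulus 5r^3; then |cos(−5z^3 + 3)| grows like e^{5r^3}/2, so ρ ≥ 3. Hence ρ = 3.
Therefore ρ = 3.

Order ρ = 3.


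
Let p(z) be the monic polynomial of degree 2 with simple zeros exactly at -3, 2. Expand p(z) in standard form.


The polynomial is p(z) = ∏_{α ∈ S} (z − α), where S = {-3, 2}.
Expanding the product yields: p(z) = z^2 + z -6.
The resulting polynomial has degree 2 and real coefficients as required.

p(z) = z^2 + z -6.


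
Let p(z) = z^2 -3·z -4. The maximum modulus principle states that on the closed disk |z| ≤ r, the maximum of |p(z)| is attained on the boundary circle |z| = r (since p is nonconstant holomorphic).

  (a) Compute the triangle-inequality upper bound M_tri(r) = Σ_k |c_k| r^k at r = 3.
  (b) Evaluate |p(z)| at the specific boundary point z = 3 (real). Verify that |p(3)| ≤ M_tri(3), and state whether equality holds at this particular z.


Coefficients: c_0 = -4, c_1 = -3, c_2 = 1. Radius r = 3.
Part (a). Triangle bound: M_tri(r) = Σ_k |c_k| r^k
  = |-4|·3^0 + |-3|·3^1 + |1|·3^2
  = 4 + 9 + 9 = 22.
This bounds M(r) := max_{|z|=r} |p(z)| from above; equality holds iff all terms c_k z^k can be made to align in phase at a single z on |z|=r.
Part (b). At z = 3 (real, on the circle |z| = r):
  p(3) = (-4)·3^0 + (-3)·3^1 + (1)·3^2 = -4.
  |p(3)| = 4.
Check: |p(3)| = 4 ≤ 22 = M_tri(3). ✓ Equality does not hold at z = 3 (the coefficients have mixed signs, so the terms do not all align in phase there).

M_tri(3) = 22; |p(3)| = 4; equality at z=3: no.


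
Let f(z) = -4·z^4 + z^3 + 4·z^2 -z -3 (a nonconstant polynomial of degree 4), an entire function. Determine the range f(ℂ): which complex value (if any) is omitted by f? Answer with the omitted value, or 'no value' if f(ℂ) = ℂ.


Little Picard bounds the complement of f(ℂ) to at most one point.
For every w ∈ ℂ, the equation p(z) − w = 0 is a nonconstant polynomial in z and hence has at least one root by the fundamental theorem of algebra. So p is surjective onto ℂ, omitting no value.

Omitted value: no value.


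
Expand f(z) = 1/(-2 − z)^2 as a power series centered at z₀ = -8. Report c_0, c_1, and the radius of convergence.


Let w = z − z₀, so z = z₀ + w.
Then -2 − z = -2 − (z₀ + w) = (-2 − z₀) − w = 6 − w.
f(z) = 1/(6 − w)^2 = (1/(6)^2) · (1 − w/(6))^{−2}.
By the binomial series (1−u)^{−2} = Σ_{n≥0} C(n+1, 1) u^n for |u|<1, with u = w/(6):
  c_n = C(n+1, 1) / (6)^(n+2).
  c_0 = 1/(6)^2 = 1/36.
  c_1 = 2/(6)^3 = 1/108.
The series is valid for |w/d| < 1, i.e. |z − z₀| < |d|.
Radius of convergence: R = |-2 − z₀| = |6| = 6 (distance from z₀ to the singularity z = -2).

c_0 = 1/36, c_1 = 1/108; R = 6.


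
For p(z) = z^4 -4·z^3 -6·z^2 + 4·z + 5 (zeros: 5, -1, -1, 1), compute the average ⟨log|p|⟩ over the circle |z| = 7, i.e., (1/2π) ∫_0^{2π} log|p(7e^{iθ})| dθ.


Zeros: -1, -1, 1, 5; r = 7.
Inside |z| < r: -1, -1, 1, 5. Outside (|z| ≥ r): ∅.
p(0) = 5, so log|p(0)| = log(5) = 1.6094.
Apply Jensen: I(r) = log|p(0)| + Σ_k log(r/|z_k|), summed over zeros inside |z| < r.
  log(r/|z_k|) for z_k = 5: log(7/5) = 0.3365
  log(r/|z_k|) for z_k = -1: log(7/1) = 1.9459
  log(r/|z_k|) for z_k = -1: log(7/1) = 1.9459
  log(r/|z_k|) for z_k = 1: log(7/1) = 1.9459
Sum over inside zeros: 6.1742.
I(r) = log|p(0)| + (inside sum) = 1.6094 + 6.1742 = 7.7836.
Closed form (all zeros inside, monic): I(r) = n·log(r) = 4·log(7) = 7.7836. ✓

I(r) ≈ 7.7836.


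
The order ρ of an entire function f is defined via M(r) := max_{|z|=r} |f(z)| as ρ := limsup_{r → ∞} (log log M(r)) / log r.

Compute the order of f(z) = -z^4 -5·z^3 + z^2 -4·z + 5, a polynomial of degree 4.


|f(z)| ≤ Σ|c_k|·r^k = O(r^4) as r → ∞. Polynomial growth is O(e^{r^ε}) for every ε > 0 (since r^4/e^{r^ε} → 0), so ρ ≤ ε for all ε > 0, i.e. ρ = 0. Every nonconstant polynomial has order 0.
Therefore ρ = 0.

Order ρ = 0.


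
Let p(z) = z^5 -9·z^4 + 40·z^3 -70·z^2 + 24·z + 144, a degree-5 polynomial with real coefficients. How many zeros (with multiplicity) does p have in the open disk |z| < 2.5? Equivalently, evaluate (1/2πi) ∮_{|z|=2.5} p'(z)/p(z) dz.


The zeros of p are: (2 + 2i), (2 - 2i), (3 + 3i), (3 - 3i), -1.
Their magnitudes are: 2.828, 2.828, 4.243, 4.243, 1.
Zeros with |z| < R = 2.5: -1.
Count = 1.
By the argument principle, (1/2πi) ∮_{|z|=R} p'(z)/p(z) dz equals exactly this count.

Number of zeros inside |z| < 2.5: 1.


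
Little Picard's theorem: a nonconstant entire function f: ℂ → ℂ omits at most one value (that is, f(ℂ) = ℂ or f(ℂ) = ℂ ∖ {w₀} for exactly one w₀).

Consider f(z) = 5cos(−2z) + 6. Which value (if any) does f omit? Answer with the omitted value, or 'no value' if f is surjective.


Little Picard bounds the complement of f(ℂ) to at most one point.
cos is entire and surjective onto ℂ: for every w ∈ ℂ, cos(ζ) = w has a solution ζ ∈ ℂ (e.g., via the complex inverse arccos). With ζ = −2z this gives z = ζ/(-2). Then 5·cos(−2z) takes every value in 5·ℂ = ℂ, and adding 6 is a bijection of ℂ. So f is surjective and omits no value. (Note: only on the real line is cos bounded by [−1, 1].)

Omitted value: no value.


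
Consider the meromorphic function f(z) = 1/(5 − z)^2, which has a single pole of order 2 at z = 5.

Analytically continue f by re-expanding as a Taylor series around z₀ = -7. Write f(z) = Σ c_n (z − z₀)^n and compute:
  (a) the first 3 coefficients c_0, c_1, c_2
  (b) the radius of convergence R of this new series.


Let w = z − z₀, so z = z₀ + w.
Then 5 − z = 5 − (z₀ + w) = (5 − z₀) − w = 12 − w.
f(z) = 1/(12 − w)^2 = (1/(12)^2) · (1 − w/(12))^{−2}.
By the binomial series (1−u)^{−2} = Σ_{n≥0} C(n+1, 1) u^n for |u|<1, with u = w/(12):
  c_n = C(n+1, 1) / (12)^(n+2).
  c_0 = 1/(12)^2 = 1/144.
  c_1 = 2/(12)^3 = 1/864.
  c_2 = 3/(12)^4 = 1/6912.
The series is valid for |w/d| < 1, i.e. |z − z₀| < |d|.
Radius of convergence: R = |5 − z₀| = |12| = 12 (distance from z₀ to the singularity z = 5).

c_0 = 1/144, c_1 = 1/864, c_2 = 1/6912; R = 12.


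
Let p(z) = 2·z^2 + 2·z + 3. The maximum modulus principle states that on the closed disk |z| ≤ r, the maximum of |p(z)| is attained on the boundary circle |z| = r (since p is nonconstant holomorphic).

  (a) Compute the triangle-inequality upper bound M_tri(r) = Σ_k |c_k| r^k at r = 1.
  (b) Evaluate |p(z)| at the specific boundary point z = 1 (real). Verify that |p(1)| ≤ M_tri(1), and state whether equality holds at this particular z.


Coefficients: c_0 = 3, c_1 = 2, c_2 = 2. Radius r = 1.
Part (a). Triangle bound: M_tri(r) = Σ_k |c_k| r^k
  = |3|·1^0 + |2|·1^1 + |2|·1^2
  = 3 + 2 + 2 = 7.
This bounds M(r) := max_{|z|=r} |p(z)| from above; equality holds iff all terms c_k z^k can be made to align in phase at a single z on |z|=r.
Part (b). At z = 1 (real, on the circle |z| = r):
  p(1) = (3)·1^0 + (2)·1^1 + (2)·1^2 = 7.
  |p(1)| = 7.
Since all nonzero coefficients share the same sign, |p(1)| = 7 = M_tri(1); the triangle bound is attained at z = 1, so in fact M(r) = 7.

M_tri(1) = 7; |p(1)| = 7; equality at z=1: yes.


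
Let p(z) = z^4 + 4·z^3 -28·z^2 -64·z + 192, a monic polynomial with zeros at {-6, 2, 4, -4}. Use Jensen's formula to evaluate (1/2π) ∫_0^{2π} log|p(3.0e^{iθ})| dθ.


Zeros: -6, -4, 2, 4; r = 3.0.
Inside |z| < r: 2. Outside (|z| ≥ r): -6, -4, 4.
p(0) = 192, so log|p(0)| = log(192) = 5.2575.
Apply Jensen: I(r) = log|p(0)| + Σ_k log(r/|z_k|), summed over zeros inside |z| < r.
  log(r/|z_k|) for z_k = 2: log(3.0/2) = 0.4055
  Outside zeros (-6, -4, 4) contribute nothing to the Jensen sum.
Sum over inside zeros: 0.4055.
I(r) = log|p(0)| + (inside sum) = 5.2575 + 0.4055 = 5.6630.
Note: since some zeros are outside |z| ≤ r, the simplified n·log(r) form does NOT apply — only the inside zeros contribute.

I(r) ≈ 5.6630.


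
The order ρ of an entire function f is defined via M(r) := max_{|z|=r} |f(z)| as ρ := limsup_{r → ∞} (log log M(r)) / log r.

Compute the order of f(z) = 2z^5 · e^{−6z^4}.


M(r) = max_{|z|=r} |2|·|z|^5·|e^{−6z^4}| = 2·r^5 · e^{6r^4} (the factors attain their maxima compatibly on |z|=r). Then log M(r) = log 2 + 5·log r + 6r^4, dominated by the last term, so log log M(r) ~ 4·log r. The polynomial factor 2z^5 contributes only a log r term and does not affect the order. ρ = 4.
Therefore ρ = 4.

Order ρ = 4.


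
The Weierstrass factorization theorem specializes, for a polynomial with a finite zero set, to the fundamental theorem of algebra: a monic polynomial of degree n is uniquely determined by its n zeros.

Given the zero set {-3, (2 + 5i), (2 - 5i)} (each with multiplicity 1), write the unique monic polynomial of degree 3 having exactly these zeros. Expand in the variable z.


The polynomial is p(z) = ∏_{α ∈ S} (z − α), where S = {-3, (2 + 5i), (2 - 5i)}.
Expanding the product yields: p(z) = z^3 -z^2 + 17·z + 87.
Note conjugate pairs combine to real quadratics: (z − (2+5i))(z − (2−5i)) = z² − 4z + 29.
The resulting polynomial has degree 3 and real coefficients as required.

p(z) = z^3 -z^2 + 17·z + 87.


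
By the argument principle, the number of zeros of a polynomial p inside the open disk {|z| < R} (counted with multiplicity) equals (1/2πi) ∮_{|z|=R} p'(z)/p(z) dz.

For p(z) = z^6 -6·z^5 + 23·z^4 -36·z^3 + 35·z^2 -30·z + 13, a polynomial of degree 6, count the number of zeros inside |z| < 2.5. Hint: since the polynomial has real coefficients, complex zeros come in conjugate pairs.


The zeros of p are: (2 + 3i), (2 - 3i), 1, 1, (0 + 1i), (0 - 1i).
Their magnitudes are: 3.606, 3.606, 1, 1, 1, 1.
Zeros with |z| < R = 2.5: 1, 1, (0 + 1i), (0 - 1i).
Count = 4.
By the argument principle, (1/2πi) ∮_{|z|=R} p'(z)/p(z) dz equals exactly this count.

Number of zeros inside |z| < 2.5: 4.


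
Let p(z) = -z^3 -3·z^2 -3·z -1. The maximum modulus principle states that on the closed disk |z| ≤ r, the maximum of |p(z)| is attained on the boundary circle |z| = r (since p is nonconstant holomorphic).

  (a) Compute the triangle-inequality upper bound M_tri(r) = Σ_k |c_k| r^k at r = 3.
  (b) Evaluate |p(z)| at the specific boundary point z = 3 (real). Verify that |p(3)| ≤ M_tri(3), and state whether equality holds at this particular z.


Coefficients: c_0 = -1, c_1 = -3, c_2 = -3, c_3 = -1. Radius r = 3.
Part (a). Triangle bound: M_tri(r) = Σ_k |c_k| r^k
  = |-1|·3^0 + |-3|·3^1 + |-3|·3^2 + |-1|·3^3
  = 1 + 9 + 27 + 27 = 64.
This bounds M(r) := max_{|z|=r} |p(z)| from above; equality holds iff all terms c_k z^k can be made to align in phase at a single z on |z|=r.
Part (b). At z = 3 (real, on the circle |z| = r):
  p(3) = (-1)·3^0 + (-3)·3^1 + (-3)·3^2 + (-1)·3^3 = -64.
  |p(3)| = 64.
Since all nonzero coefficients share the same sign, |p(3)| = 64 = M_tri(3); the triangle bound is attained at z = 3, so in fact M(r) = 64.

M_tri(3) = 64; |p(3)| = 64; equality at z=3: yes.


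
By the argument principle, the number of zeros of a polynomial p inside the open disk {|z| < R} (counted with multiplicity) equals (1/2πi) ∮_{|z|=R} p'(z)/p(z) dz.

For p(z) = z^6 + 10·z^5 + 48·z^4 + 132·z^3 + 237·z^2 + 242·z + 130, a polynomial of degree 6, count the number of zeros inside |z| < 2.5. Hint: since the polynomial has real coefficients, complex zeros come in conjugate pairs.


The zeros of p are: (-1 + 1i), (-1 - 1i), (-3 + 2i), (-3 - 2i), (-1 + 2i), (-1 - 2i).
Their magnitudes are: 1.414, 1.414, 3.606, 3.606, 2.236, 2.236.
Zeros with |z| < R = 2.5: (-1 + 1i), (-1 - 1i), (-1 + 2i), (-1 - 2i).
Count = 4.
By the argument principle, (1/2πi) ∮_{|z|=R} p'(z)/p(z) dz equals exactly this count.

Number of zeros inside |z| < 2.5: 4.


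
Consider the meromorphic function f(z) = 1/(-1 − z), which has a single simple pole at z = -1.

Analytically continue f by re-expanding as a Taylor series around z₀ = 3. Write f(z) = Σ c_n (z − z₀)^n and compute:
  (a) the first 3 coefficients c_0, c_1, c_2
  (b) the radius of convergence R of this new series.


Let w = z − z₀, so z = z₀ + w.
Then -1 − z = -1 − (z₀ + w) = (-1 − z₀) − w = -4 − w.
f(z) = 1/(-4 − w) = (1/(-4)) · 1/(1 − w/(-4)) = Σ_{n≥0} w^n / (-4)^(n+1).
So c_n = 1/(-4)^(n+1):
  c_0 = 1/(-4)^1 = -1/4.
  c_1 = 1/(-4)^2 = 1/16.
  c_2 = 1/(-4)^3 = -1/64.
The series is valid for |w/d| < 1, i.e. |z − z₀| < |d|.
Radius of convergence: R = |-1 − z₀| = |-4| = 4 (distance from z₀ to the singularity z = -1).

c_0 = -1/4, c_1 = 1/16, c_2 = -1/64; R = 4.


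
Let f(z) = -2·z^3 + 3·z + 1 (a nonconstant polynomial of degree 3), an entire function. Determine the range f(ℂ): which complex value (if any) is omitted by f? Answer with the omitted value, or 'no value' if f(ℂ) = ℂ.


Little Picard bounds the complement of f(ℂ) to at most one point.
For every w ∈ ℂ, the equation p(z) − w = 0 is a nonconstant polynomial in z and hence has at least one root by the fundamental theorem of algebra. So p is surjective onto ℂ, omitting no value.

Omitted value: no value.


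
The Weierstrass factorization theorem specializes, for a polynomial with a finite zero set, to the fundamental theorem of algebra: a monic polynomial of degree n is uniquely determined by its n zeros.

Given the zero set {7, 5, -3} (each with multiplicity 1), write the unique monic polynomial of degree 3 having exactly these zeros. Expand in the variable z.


The polynomial is p(z) = ∏_{α ∈ S} (z − α), where S = {7, 5, -3}.
Expanding the product yields: p(z) = z^3 -9·z^2 -z + 105.
The resulting polynomial has degree 3 and real coefficients as required.

p(z) = z^3 -9·z^2 -z + 105.


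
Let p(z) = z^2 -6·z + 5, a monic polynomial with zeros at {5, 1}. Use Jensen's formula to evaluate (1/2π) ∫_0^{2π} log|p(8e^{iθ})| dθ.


Zeros: 1, 5; r = 8.
Inside |z| < r: 1, 5. Outside (|z| ≥ r): ∅.
p(0) = 5, so log|p(0)| = log(5) = 1.6094.
Apply Jensen: I(r) = log|p(0)| + Σ_k log(r/|z_k|), summed over zeros inside |z| < r.
  log(r/|z_k|) for z_k = 5: log(8/5) = 0.4700
  log(r/|z_k|) for z_k = 1: log(8/1) = 2.0794
Sum over inside zeros: 2.5494.
I(r) = log|p(0)| + (inside sum) = 1.6094 + 2.5494 = 4.1589.
Closed form (all zeros inside, monic): I(r) = n·log(r) = 2·log(8) = 4.1589. ✓

I(r) ≈ 4.1589.


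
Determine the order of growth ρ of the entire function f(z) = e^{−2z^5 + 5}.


|e^{−2z^5 + 5}| = e^{Re(-2·z^5) + 5} ≤ e^{2|z|^5 + 5} = e^{2r^5 + 5} on |z| = r, so ρ ≤ 5. Choosing z on |z|=r so that -2·z^5 is real positive (always possible by picking arg z appropriately) gives |f(z)| = e^{2r^5 + 5}, matching the bound. The additive constant 5 does not affect log log M(r) ~ 5·log r. Hence ρ = 5.
Therefore ρ = 5.

Order ρ = 5.


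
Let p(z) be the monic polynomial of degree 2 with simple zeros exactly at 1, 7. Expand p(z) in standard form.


The polynomial is p(z) = ∏_{α ∈ S} (z − α), where S = {1, 7}.
Expanding the product yields: p(z) = z^2 -8·z + 7.
The resulting polynomial has degree 2 and real coefficients as required.

p(z) = z^2 -8·z + 7.


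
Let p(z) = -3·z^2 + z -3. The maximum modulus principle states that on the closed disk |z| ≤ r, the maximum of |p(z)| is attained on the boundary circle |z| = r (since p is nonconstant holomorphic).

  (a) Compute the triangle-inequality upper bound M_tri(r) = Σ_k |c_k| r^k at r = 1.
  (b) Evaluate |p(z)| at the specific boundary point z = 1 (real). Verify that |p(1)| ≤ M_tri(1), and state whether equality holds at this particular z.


Coefficients: c_0 = -3, c_1 = 1, c_2 = -3. Radius r = 1.
Part (a). Triangle bound: M_tri(r) = Σ_k |c_k| r^k
  = |-3|·1^0 + |1|·1^1 + |-3|·1^2
  = 3 + 1 + 3 = 7.
This bounds M(r) := max_{|z|=r} |p(z)| from above; equality holds iff all terms c_k z^k can be made to align in phase at a single z on |z|=r.
Part (b). At z = 1 (real, on the circle |z| = r):
  p(1) = (-3)·1^0 + (1)·1^1 + (-3)·1^2 = -5.
  |p(1)| = 5.
Check: |p(1)| = 5 ≤ 7 = M_tri(1). ✓ Equality does not hold at z = 1 (the coefficients have mixed signs, so the terms do not all align in phase there).

M_tri(1) = 7; |p(1)| = 5; equality at z=1: no.


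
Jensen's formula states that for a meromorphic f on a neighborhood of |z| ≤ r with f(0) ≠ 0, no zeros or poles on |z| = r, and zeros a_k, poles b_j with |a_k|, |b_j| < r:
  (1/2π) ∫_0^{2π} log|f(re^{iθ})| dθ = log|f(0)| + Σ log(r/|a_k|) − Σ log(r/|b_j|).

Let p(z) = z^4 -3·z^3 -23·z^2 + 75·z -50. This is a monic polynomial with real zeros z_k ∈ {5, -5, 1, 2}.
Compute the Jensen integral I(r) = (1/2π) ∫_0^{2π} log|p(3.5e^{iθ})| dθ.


Zeros: -5, 1, 2, 5; r = 3.5.
Inside |z| < r: 1, 2. Outside (|z| ≥ r): -5, 5.
p(0) = -50, so log|p(0)| = log(50) = 3.9120.
Apply Jensen: I(r) = log|p(0)| + Σ_k log(r/|z_k|), summed over zeros inside |z| < r.
  log(r/|z_k|) for z_k = 1: log(3.5/1) = 1.2528
  log(r/|z_k|) for z_k = 2: log(3.5/2) = 0.5596
  Outside zeros (-5, 5) contribute nothing to the Jensen sum.
Sum over inside zeros: 1.8124.
I(r) = log|p(0)| + (inside sum) = 3.9120 + 1.8124 = 5.7244.
Note: since some zeros are outside |z| ≤ r, the simplified n·log(r) form does NOT apply — only the inside zeros contribute.

I(r) ≈ 5.7244.
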